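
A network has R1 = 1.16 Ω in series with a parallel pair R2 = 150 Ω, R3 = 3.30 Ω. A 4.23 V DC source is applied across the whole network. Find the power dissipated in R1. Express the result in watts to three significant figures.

Replace R2 and R3 with their parallel equivalent so the circuit becomes R1 in series with R_p.
R_p = (150×3.30)/(150+3.30) = 3.229 Ω
R_total = 1.16 + 3.229 = 4.389 Ω
I = V / R_total = 4.23 / 4.389 = 0.9638 A
All the current flows through R1; use P = I²R.
P_R1 = (0.9638)² × 1.16 = 1.077 W

1.08 W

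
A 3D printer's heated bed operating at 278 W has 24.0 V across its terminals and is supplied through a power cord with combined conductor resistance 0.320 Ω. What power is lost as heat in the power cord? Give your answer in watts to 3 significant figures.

42.9 W

Line loss is just I²R for the cable — we know both I and R_line directly.
I = P / V = 278 / 24.0 = 11.58 A through the power cord.
P_line = I² R_line = (11.58)² × 0.320 = 42.94 W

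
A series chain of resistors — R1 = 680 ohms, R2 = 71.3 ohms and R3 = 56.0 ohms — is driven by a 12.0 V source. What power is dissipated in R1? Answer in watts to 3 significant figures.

0.150 W

Series elements share the same current, so find I first, then use P = I²R.
R_total = 680 + 71.3 + 56.0 = 807.3 Ω
I = V / R_total = 12.0 / 807.3 = 0.01486 A
P_R1 = I² × R1 = (0.01486)² × 680 = 0.1502 W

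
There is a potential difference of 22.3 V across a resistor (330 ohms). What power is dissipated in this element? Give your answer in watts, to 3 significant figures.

Voltage and resistance are given, so P = V²/R is the one-step route.
P = (22.3 V)² / 330 Ω = 1.507 W

1.51 W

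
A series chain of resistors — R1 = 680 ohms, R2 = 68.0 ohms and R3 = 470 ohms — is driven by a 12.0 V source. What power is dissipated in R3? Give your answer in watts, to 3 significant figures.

Since the resistors are in series they all carry the loop current I = V/R_total; the power in any one is I²R.
R_total = 680 + 68.0 + 470 = 1218 Ω
I = V / R_total = 12.0 / 1218 = 0.009852 A
P_R3 = I² × R3 = (0.009852)² × 470 = 0.04562 W

0.0456 W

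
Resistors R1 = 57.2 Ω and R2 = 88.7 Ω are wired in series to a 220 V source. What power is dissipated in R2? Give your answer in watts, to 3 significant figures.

The current is common to all series resistors; compute it, then apply P = I²R for the target.
R_total = 57.2 + 88.7 = 145.9 Ω
I = V / R_total = 220 / 145.9 = 1.508 A
P_R2 = I² × R2 = (1.508)² × 88.7 = 201.7 W

202 W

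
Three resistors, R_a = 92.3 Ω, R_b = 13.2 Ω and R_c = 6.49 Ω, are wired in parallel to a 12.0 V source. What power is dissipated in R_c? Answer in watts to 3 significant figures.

Every branch has 12.0 V across it, so for R_c the power is simply V²/R.
P_R_c = V² / R_c = (12.0)² / 6.49 Ω = 22.19 W

22.2 W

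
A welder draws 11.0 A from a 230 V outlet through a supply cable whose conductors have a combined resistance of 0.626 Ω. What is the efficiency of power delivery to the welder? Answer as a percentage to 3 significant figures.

97.0 %

The supply cable carries the full 11.0 A.
P_line = I² R_line = (11.00)² × 0.626 = 75.75 W
P_source = V I = 230 × 11.00 = 2530 W; P_load = 2454 W
η = P_load / P_source = 2454 / 2530 = 0.9701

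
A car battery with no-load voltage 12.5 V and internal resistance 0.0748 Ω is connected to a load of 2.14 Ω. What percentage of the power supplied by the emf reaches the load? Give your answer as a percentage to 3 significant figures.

96.6 %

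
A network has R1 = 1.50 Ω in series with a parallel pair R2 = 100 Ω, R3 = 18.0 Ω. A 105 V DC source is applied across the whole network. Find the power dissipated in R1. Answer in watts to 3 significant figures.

Replace R2 and R3 with their parallel equivalent so the circuit becomes R1 in series with R_p.
R_p = (100×18.0)/(100+18.0) = 15.25 Ω
R_total = 1.50 + 15.25 = 16.75 Ω
I = V / R_total = 105 / 16.75 = 6.267 A
R1 is in the main series path, so its power is I²R1.
P_R1 = (6.267)² × 1.50 = 58.91 W

58.9 W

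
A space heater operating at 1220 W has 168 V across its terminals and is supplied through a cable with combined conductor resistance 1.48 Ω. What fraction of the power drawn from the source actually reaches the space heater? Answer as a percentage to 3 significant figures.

I = P / V = 1220 / 168 = 7.262 A through the cable.
P_line = I² R_line = (7.262)² × 1.48 = 78.05 W
P_source = P_load + P_line = 1220 + 78.05 = 1298 W
η = P_load / P_source = 1220 / 1298 = 0.9399

94.0 %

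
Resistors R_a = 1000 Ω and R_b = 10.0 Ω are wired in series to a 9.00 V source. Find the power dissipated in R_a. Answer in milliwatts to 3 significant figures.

Series elements share the same current, so find I first, then use P = I²R.
R_total = 1000 + 10.0 = 1010 Ω
I = V / R_total = 9.00 / 1010 = 0.008911 A
P_R_a = I² × R_a = (0.008911)² × 1000 = 0.07940 W

79.4 mW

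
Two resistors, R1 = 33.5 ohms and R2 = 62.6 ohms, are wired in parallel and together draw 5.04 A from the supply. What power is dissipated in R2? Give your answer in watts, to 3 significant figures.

193 W

Parallel branches share V, not I — compute V via R_eq, then use V²/R for the target branch.
1/R_eq = 1/33.5 + 1/62.6 ⇒ R_eq = 21.82 Ω
V = I_total × R_eq = 5.040 × 21.82 = 110.0 V
P_R2 = V² / R2 = (110.0)² / 62.6 = 193.2 W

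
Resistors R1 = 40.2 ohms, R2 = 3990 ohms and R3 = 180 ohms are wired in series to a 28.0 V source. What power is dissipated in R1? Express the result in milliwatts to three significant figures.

Since the resistors are in series they all carry the loop current I = V/R_total; the power in any one is I²R.
R_total = 40.2 + 3990 + 180 = 4210 Ω
I = V / R_total = 28.0 / 4210 = 0.006651 A
P_R1 = I² × R1 = (0.006651)² × 40.2 = 0.001778 W

1.78 mW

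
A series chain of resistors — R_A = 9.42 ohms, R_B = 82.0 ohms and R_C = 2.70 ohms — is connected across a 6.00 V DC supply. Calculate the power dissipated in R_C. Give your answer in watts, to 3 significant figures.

Every series element carries the same I. Get I from the total resistance, then P = I² × R_C.
R_total = 9.42 + 82.0 + 2.70 = 94.12 Ω
I = V / R_total = 6.00 / 94.12 = 0.06375 A
P_R_C = I² × R_C = (0.06375)² × 2.70 = 0.01097 W

0.0110 W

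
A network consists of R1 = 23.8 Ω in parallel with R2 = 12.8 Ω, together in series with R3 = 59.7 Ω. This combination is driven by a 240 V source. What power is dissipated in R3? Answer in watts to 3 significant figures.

743 W

Combine R1 and R2 into their parallel equivalent first, reducing the network to two series resistors.
R_p = (23.8×12.8)/(23.8+12.8) = 8.323 Ω
R_total = R_p + 59.7 = 8.323 + 59.7 = 68.02 Ω
I = V / R_total = 240 / 68.02 = 3.528 A
All the supply current flows through R3; use P = I²R3.
P_R3 = (3.528)² × 59.7 = 743.2 W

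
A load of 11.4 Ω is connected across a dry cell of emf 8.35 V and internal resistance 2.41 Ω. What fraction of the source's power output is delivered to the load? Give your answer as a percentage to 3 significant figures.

Efficiency is P_load / P_total. With a series r and R sharing the same I, P = I²R for each, so η = R/(R+r).
η = R / (R + r) = 11.4 / (11.4 + 2.41) = 0.8255

82.5 %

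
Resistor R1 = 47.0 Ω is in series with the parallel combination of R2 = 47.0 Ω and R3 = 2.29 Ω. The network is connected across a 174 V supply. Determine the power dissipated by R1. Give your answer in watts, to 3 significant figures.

Reduce the parallel pair to R_p first; the network is then a simple series string.
R_p = (47.0×2.29)/(47.0+2.29) = 2.184 Ω
R_total = 47.0 + 2.184 = 49.18 Ω
I = V / R_total = 174 / 49.18 = 3.538 A
R1 is in the main series path, so its power is I²R1.
P_R1 = (3.538)² × 47.0 = 588.2 W

588 W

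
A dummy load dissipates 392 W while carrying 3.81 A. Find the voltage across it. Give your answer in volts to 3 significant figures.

103 V

The two known quantities fix the third via V = P / I.
V = 392 / 3.810 = 102.9 V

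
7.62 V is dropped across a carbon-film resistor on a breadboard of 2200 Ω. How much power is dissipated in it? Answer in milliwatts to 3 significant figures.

26.4 mW

Voltage and resistance are given, so P = V²/R is the one-step route.
P = (7.62 V)² / 2200 Ω = 0.02639 W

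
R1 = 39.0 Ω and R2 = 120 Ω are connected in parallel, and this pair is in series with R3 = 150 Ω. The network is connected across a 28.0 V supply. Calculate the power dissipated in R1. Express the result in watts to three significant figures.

Combine R1 and R2 into their parallel equivalent first, reducing the network to two series resistors.
R_p = (39.0×120)/(39.0+120) = 29.43 Ω
R_total = R_p + 150 = 29.43 + 150 = 179.4 Ω
I = V / R_total = 28.0 / 179.4 = 0.1560 A
Voltage across the parallel pair: V_p = I × R_p = 0.1560 × 29.43 = 4.593 V
R1 sits across V_p; its power is V_p²/R.
P_R1 = (4.593)² / 39.0 = 0.5409 W

0.541 W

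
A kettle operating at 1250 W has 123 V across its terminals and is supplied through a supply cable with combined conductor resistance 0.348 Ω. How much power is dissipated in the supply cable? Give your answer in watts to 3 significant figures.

35.9 W

Only the current and the line resistance are needed for the I²R loss.
I = P / V = 1250 / 123 = 10.16 A through the supply cable.
P_line = I² R_line = (10.16)² × 0.348 = 35.94 W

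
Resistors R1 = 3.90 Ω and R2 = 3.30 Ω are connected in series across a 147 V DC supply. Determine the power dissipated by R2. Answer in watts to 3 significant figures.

Series elements share the same current, so find I first, then use P = I²R.
R_total = 3.90 + 3.30 = 7.200 Ω
I = V / R_total = 147 / 7.200 = 20.42 A
P_R2 = I² × R2 = (20.42)² × 3.30 = 1376 W

1380 W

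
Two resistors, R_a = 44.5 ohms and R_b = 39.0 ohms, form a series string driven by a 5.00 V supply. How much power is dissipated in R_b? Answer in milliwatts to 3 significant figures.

140 mW

Since the resistors are in series they all carry the loop current I = V/R_total; the power in any one is I²R.
R_total = 44.5 + 39.0 = 83.50 Ω
I = V / R_total = 5.00 / 83.50 = 0.05988 A
P_R_b = I² × R_b = (0.05988)² × 39.0 = 0.1398 W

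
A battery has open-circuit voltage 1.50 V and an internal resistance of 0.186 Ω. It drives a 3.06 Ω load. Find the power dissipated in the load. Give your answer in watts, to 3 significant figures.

Load and internal resistance form a series loop — compute the loop current, then the load power via I²R.
I = ε / (r + R) = 1.50 / (0.186 + 3.06) = 0.4621 A
P_load = I² R = (0.4621)² × 3.06 = 0.6534 W

0.653 W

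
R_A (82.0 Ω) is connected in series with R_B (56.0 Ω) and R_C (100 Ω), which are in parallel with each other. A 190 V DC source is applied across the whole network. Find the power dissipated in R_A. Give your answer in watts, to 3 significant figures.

213 W

Reduce the parallel pair to R_p first; the network is then a simple series string.
R_p = (56.0×100)/(56.0+100) = 35.90 Ω
R_total = 82.0 + 35.90 = 117.9 Ω
I = V / R_total = 190 / 117.9 = 1.612 A
All the current flows through R_A; use P = I²R.
P_R_A = (1.612)² × 82.0 = 213.0 W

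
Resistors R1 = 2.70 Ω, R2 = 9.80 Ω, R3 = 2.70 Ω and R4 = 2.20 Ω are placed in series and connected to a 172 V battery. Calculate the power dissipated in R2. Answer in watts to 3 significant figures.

958 W

In a series string the same current flows through every resistor — find that current, then P = I²R for the one we want.
R_total = 2.70 + 9.80 + 2.70 + 2.20 = 17.40 Ω
I = V / R_total = 172 / 17.40 = 9.885 A
P_R2 = I² × R2 = (9.885)² × 9.80 = 957.6 W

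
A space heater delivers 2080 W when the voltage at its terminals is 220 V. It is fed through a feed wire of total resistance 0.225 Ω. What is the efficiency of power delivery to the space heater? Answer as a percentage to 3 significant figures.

I = P / V = 2080 / 220 = 9.455 A through the feed wire.
P_line = I² R_line = (9.455)² × 0.225 = 20.11 W
P_source = P_load + P_line = 2080 + 20.11 = 2100 W
η = P_load / P_source = 2080 / 2100 = 0.9904

99.0 %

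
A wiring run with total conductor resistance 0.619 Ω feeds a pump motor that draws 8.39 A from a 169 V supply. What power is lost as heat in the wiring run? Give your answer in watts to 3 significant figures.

43.6 W

The wiring run is a series resistance carrying the load current; its dissipation is I²R_line.
The wiring run carries the full 8.39 A.
P_line = I² R_line = (8.390)² × 0.619 = 43.57 W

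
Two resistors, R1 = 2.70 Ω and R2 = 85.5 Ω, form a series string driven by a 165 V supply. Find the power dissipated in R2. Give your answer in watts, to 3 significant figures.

The current is common to all series resistors; compute it, then apply P = I²R for the target.
R_total = 2.70 + 85.5 = 88.20 Ω
I = V / R_total = 165 / 88.20 = 1.871 A
P_R2 = I² × R2 = (1.871)² × 85.5 = 299.2 W

299 W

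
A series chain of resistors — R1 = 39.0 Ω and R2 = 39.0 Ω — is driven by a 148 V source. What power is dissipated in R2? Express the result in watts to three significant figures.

The current is common to all series resistors; compute it, then apply P = I²R for the target.
R_total = 39.0 + 39.0 = 78.00 Ω
I = V / R_total = 148 / 78.00 = 1.897 A
P_R2 = I² × R2 = (1.897)² × 39.0 = 140.4 W

140 W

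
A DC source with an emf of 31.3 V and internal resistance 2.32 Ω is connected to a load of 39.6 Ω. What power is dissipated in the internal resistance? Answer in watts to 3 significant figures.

1.29 W

r is in series with the load, so it carries the full circuit current — the loss in it is I²r.
I = ε / (r + R) = 31.3 / (2.32 + 39.6) = 0.7467 A
P_int = I² r = (0.7467)² × 2.32 = 1.293 W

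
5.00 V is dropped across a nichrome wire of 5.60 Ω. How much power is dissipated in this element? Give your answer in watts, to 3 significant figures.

4.46 W

We know the drop across the element and its resistance — P = V²/R, one step.
P = (5.00 V)² / 5.60 Ω = 4.464 W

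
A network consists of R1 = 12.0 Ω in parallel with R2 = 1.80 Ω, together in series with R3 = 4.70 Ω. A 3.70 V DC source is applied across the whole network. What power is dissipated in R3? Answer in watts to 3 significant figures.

1.64 W

Reduce the parallel combination to a single R_p; the circuit then becomes R_p in series with the remaining resistor.
R_p = (12.0×1.80)/(12.0+1.80) = 1.565 Ω
R_total = R_p + 4.70 = 1.565 + 4.70 = 6.265 Ω
I = V / R_total = 3.70 / 6.265 = 0.5906 A
R3 is the series element, so its power is I²R.
P_R3 = (0.5906)² × 4.70 = 1.639 W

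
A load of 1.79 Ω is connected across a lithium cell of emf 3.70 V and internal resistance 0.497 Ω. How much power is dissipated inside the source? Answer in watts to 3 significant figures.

1.30 W

The internal resistance carries the same current as the load; P_int = I²r.
I = ε / (r + R) = 3.70 / (0.497 + 1.79) = 1.618 A
P_int = I² r = (1.618)² × 0.497 = 1.301 W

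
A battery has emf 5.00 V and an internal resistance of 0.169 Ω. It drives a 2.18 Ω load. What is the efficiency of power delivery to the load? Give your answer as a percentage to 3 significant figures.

92.8 %

Efficiency is P_load / P_total. With a series r and R sharing the same I, P = I²R for each, so η = R/(R+r).
η = R / (R + r) = 2.18 / (2.18 + 0.169) = 0.9281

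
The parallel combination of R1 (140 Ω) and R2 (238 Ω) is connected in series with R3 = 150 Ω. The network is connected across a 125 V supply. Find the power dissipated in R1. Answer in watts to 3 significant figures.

Reduce the parallel combination to a single R_p; the circuit then becomes R_p in series with the remaining resistor.
R_p = (140×238)/(140+238) = 88.15 Ω
R_total = R_p + 150 = 88.15 + 150 = 238.1 Ω
I = V / R_total = 125 / 238.1 = 0.5249 A
Voltage across the parallel pair: V_p = I × R_p = 0.5249 × 88.15 = 46.27 V
R1 sits across V_p; its power is V_p²/R.
P_R1 = (46.27)² / 140 = 15.29 W

15.3 W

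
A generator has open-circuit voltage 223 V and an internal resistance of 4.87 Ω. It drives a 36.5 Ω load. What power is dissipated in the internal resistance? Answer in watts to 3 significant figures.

142 W

The source's internal resistance is just another series element carrying I; its dissipation is I²r.
I = ε / (r + R) = 223 / (4.87 + 36.5) = 5.390 A
P_int = I² r = (5.390)² × 4.87 = 141.5 W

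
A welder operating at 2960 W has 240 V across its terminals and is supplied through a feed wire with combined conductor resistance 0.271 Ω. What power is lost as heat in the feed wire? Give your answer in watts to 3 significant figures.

Line loss is just I²R for the cable — we know both I and R_line directly.
I = P / V = 2960 / 240 = 12.33 A through the feed wire.
P_line = I² R_line = (12.33)² × 0.271 = 41.22 W

41.2 W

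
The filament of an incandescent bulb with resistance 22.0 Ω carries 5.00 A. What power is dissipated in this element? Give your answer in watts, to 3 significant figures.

550 W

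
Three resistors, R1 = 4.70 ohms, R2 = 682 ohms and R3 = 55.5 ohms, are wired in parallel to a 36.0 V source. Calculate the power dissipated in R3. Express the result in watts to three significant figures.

R3 sits directly across the source, so P = V²/R with V = 36.0 V.
P_R3 = V² / R3 = (36.0)² / 55.5 Ω = 23.35 W

23.4 W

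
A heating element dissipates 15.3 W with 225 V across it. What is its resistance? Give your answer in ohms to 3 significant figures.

Inverting the appropriate power form: R = V² / P.
R = (225)² / 15.3 = 3309 Ω

3310 Ω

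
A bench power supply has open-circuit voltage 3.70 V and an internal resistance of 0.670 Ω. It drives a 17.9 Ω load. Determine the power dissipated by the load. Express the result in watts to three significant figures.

0.711 W

With r and R in series, I = ε/(r+R); the load dissipates I²R.
I = ε / (r + R) = 3.70 / (0.670 + 17.9) = 0.1992 A
P_load = I² R = (0.1992)² × 17.9 = 0.7106 W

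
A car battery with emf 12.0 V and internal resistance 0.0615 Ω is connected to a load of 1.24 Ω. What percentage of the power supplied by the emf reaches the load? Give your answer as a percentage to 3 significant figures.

95.3 %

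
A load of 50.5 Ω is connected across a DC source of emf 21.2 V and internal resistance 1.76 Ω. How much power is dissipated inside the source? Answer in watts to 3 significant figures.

The internal resistance carries the same current as the load; P_int = I²r.
I = ε / (r + R) = 21.2 / (1.76 + 50.5) = 0.4057 A
P_int = I² r = (0.4057)² × 1.76 = 0.2896 W

0.290 W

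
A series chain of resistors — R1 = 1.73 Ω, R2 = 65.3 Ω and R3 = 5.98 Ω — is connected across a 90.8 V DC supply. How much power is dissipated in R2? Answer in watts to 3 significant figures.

101 W

The current is common to all series resistors; compute it, then apply P = I²R for the target.
R_total = 1.73 + 65.3 + 5.98 = 73.01 Ω
I = V / R_total = 90.8 / 73.01 = 1.244 A
P_R2 = I² × R2 = (1.244)² × 65.3 = 101.0 W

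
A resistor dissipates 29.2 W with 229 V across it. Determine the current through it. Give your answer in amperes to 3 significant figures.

0.128 A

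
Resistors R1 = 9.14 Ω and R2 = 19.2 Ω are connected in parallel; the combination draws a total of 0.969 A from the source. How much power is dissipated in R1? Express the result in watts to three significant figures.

3.94 W

We need the common branch voltage; get it from I_total × R_eq, then P = V²/R for the branch.
1/R_eq = 1/9.14 + 1/19.2 ⇒ R_eq = 6.192 Ω
V = I_total × R_eq = 0.9690 × 6.192 = 6.000 V
P_R1 = V² / R1 = (6.000)² / 9.14 = 3.939 W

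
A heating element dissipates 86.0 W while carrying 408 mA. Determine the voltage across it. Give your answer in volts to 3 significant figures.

The two known quantities fix the third via V = P / I.
V = 86.0 / 0.4080 = 210.8 V

211 V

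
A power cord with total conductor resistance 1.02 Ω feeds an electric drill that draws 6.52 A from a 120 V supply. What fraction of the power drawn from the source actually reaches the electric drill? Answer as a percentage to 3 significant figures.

94.5 %

The power cord carries the full 6.52 A.
P_line = I² R_line = (6.520)² × 1.02 = 43.36 W
P_source = V I = 120 × 6.520 = 782.4 W; P_load = 739.0 W
η = P_load / P_source = 739.0 / 782.4 = 0.9446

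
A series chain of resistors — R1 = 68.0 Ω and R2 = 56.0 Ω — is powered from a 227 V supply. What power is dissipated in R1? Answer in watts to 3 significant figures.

228 W

Since the resistors are in series they all carry the loop current I = V/R_total; the power in any one is I²R.
R_total = 68.0 + 56.0 = 124.0 Ω
I = V / R_total = 227 / 124.0 = 1.831 A
P_R1 = I² × R1 = (1.831)² × 68.0 = 227.9 W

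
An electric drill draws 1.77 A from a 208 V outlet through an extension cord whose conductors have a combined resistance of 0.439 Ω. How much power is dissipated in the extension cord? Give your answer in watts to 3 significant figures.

The extension cord and load are in series, so the same current flows in both; the loss is I²R_line.
The extension cord carries the full 1.77 A.
P_line = I² R_line = (1.770)² × 0.439 = 1.375 W

1.38 W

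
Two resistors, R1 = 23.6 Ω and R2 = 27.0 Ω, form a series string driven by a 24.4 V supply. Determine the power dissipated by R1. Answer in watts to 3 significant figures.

Series elements share the same current, so find I first, then use P = I²R.
R_total = 23.6 + 27.0 = 50.60 Ω
I = V / R_total = 24.4 / 50.60 = 0.4822 A
P_R1 = I² × R1 = (0.4822)² × 23.6 = 5.488 W

5.49 W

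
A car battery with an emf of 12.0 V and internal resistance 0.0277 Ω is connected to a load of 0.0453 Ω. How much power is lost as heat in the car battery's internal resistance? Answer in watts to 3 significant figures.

749 W

The internal resistance carries the same current as the load; P_int = I²r.
I = ε / (r + R) = 12.0 / (0.0277 + 0.0453) = 164.4 A
P_int = I² r = (164.4)² × 0.0277 = 748.5 W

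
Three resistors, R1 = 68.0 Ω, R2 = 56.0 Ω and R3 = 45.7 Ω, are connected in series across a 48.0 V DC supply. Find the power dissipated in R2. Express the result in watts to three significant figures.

4.48 W

Series elements share the same current, so find I first, then use P = I²R.
R_total = 68.0 + 56.0 + 45.7 = 169.7 Ω
I = V / R_total = 48.0 / 169.7 = 0.2829 A
P_R2 = I² × R2 = (0.2829)² × 56.0 = 4.480 W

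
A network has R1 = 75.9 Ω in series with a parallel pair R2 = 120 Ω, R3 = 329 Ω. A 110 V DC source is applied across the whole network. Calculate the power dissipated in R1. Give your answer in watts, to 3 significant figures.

34.2 W

First combine the parallel branches into one equivalent R_p, then R1 + R_p is a series pair.
R_p = (120×329)/(120+329) = 87.93 Ω
R_total = 75.9 + 87.93 = 163.8 Ω
I = V / R_total = 110 / 163.8 = 0.6714 A
All the current flows through R1; use P = I²R.
P_R1 = (0.6714)² × 75.9 = 34.22 W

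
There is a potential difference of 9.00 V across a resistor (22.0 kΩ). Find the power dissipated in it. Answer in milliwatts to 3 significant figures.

V and R are stated; P = V²/R avoids computing the current.
P = (9.00 V)² / 22000 Ω = 0.003682 W

3.68 mW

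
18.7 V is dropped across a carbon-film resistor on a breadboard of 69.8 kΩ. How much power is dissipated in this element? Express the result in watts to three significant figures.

0.00501 W

With V across and R both known, P = V²/R gives the dissipation directly.
P = (18.7 V)² / 69800 Ω = 0.005010 W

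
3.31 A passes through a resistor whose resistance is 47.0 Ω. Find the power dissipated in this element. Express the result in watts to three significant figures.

515 W

The current through and the resistance of the element are both given; use P = I²R.
P = (3.310 A)² × 47.0 Ω = 514.9 W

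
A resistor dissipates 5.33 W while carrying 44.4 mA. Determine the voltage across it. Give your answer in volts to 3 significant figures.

From P = V I = I²R = V²/R, with the two given quantities we get V = P / I.
V = 5.33 / 0.04440 = 120.0 V

120 V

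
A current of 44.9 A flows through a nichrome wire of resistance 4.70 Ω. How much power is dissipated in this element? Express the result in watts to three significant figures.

9480 W

The current through and the resistance of the element are both given; use P = I²R.
P = (44.90 A)² × 4.70 Ω = 9475 W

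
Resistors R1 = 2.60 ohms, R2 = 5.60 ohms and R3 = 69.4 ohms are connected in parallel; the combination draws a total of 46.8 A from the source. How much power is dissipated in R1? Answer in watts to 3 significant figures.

2530 W

The branches share the same voltage, but only the total current is given — find V from the equivalent resistance first.
1/R_eq = 1/2.60 + 1/5.60 + 1/69.4 ⇒ R_eq = 1.731 Ω
V = I_total × R_eq = 46.80 × 1.731 = 81.03 V
P_R1 = V² / R1 = (81.03)² / 2.60 = 2525 W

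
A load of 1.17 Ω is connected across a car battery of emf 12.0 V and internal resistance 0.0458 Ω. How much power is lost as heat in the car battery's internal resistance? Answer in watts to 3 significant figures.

4.46 W

r is in series with the load, so it carries the full circuit current — the loss in it is I²r.
I = ε / (r + R) = 12.0 / (0.0458 + 1.17) = 9.870 A
P_int = I² r = (9.870)² × 0.0458 = 4.462 W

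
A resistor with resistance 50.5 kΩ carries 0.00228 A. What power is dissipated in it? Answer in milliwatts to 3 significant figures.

263 mW

Knowing I and R, the power is just I²R — no need to find V first.
P = (0.002280 A)² × 50500 Ω = 0.2625 W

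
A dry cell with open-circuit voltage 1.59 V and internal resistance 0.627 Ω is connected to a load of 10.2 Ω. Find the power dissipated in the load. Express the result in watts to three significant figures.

Load and internal resistance form a series loop — compute the loop current, then the load power via I²R.
I = ε / (r + R) = 1.59 / (0.627 + 10.2) = 0.1469 A
P_load = I² R = (0.1469)² × 10.2 = 0.2200 W

0.220 W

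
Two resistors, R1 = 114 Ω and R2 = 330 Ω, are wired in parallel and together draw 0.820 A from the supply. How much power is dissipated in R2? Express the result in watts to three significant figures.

14.6 W

The branches share the same voltage, but only the total current is given — find V from the equivalent resistance first.
1/R_eq = 1/114 + 1/330 ⇒ R_eq = 84.73 Ω
V = I_total × R_eq = 0.8200 × 84.73 = 69.48 V
P_R2 = V² / R2 = (69.48)² / 330 = 14.63 W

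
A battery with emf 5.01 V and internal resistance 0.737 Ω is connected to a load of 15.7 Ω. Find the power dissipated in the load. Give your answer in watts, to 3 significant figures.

The internal resistance and the load are in series, so the same I flows through both; get I from ε/(r+R), then I²R for the load.
I = ε / (r + R) = 5.01 / (0.737 + 15.7) = 0.3048 A
P_load = I² R = (0.3048)² × 15.7 = 1.459 W

1.46 W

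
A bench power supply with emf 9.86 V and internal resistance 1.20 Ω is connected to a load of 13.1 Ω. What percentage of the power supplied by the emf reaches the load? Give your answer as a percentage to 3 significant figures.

91.6 %

Efficiency is P_load / P_total. With a series r and R sharing the same I, P = I²R for each, so η = R/(R+r).
η = R / (R + r) = 13.1 / (13.1 + 1.20) = 0.9161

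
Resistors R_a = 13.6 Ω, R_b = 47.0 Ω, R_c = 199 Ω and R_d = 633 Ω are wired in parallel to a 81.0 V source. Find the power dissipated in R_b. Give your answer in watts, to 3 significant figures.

140 W

Parallel branches share the same voltage; P = V²/R gives the branch power in one step.
P_R_b = V² / R_b = (81.0)² / 47.0 Ω = 139.6 W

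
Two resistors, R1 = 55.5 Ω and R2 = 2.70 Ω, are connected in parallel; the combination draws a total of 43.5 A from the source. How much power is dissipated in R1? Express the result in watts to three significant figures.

226 W

Parallel branches share V, not I — compute V via R_eq, then use V²/R for the target branch.
1/R_eq = 1/55.5 + 1/2.70 ⇒ R_eq = 2.575 Ω
V = I_total × R_eq = 43.50 × 2.575 = 112.0 V
P_R1 = V² / R1 = (112.0)² / 55.5 = 226.0 W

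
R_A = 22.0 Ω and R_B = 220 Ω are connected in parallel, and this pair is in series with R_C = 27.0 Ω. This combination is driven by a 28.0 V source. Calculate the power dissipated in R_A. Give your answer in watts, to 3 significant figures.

6.45 W

Collapse the R_A‖R_B pair into one equivalent R_p; then R_p and R_C form a series string.
R_p = (22.0×220)/(22.0+220) = 20.00 Ω
R_total = R_p + 27.0 = 20.00 + 27.0 = 47.00 Ω
I = V / R_total = 28.0 / 47.00 = 0.5957 A
Voltage across the parallel pair: V_p = I × R_p = 0.5957 × 20.00 = 11.91 V
Use P = V²/R for R_A with V = V_p.
P_R_A = (11.91)² / 22.0 = 6.453 W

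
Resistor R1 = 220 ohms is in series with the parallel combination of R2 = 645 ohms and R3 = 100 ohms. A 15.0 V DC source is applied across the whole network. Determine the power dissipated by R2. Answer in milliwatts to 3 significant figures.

Collapse R2‖R3 to a single equivalent, reducing the network to two series elements.
R_p = (645×100)/(645+100) = 86.58 Ω
R_total = 220 + 86.58 = 306.6 Ω
I = V / R_total = 15.0 / 306.6 = 0.04893 A
Voltage across the parallel pair: V_p = I × R_p = 0.04893 × 86.58 = 4.236 V
R2 sees V_p directly, so P = V_p² / R2.
P_R2 = (4.236)² / 645 = 0.02782 W

27.8 mW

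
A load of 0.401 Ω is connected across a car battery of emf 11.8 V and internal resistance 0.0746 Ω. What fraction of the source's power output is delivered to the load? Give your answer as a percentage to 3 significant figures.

84.3 %

Efficiency is P_load / P_total. With a series r and R sharing the same I, P = I²R for each, so η = R/(R+r).
η = R / (R + r) = 0.401 / (0.401 + 0.0746) = 0.8431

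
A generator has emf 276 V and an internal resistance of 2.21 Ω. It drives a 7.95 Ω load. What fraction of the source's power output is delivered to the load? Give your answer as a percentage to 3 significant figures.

78.2 %

The source delivers εI, of which I²R reaches the load and I²r is lost; since I is common, η = R/(R+r).
η = R / (R + r) = 7.95 / (7.95 + 2.21) = 0.7825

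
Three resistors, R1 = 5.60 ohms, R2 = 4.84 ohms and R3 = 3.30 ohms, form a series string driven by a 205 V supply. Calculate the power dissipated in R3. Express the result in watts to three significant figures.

735 W

Every series element carries the same I. Get I from the total resistance, then P = I² × R3.
R_total = 5.60 + 4.84 + 3.30 = 13.74 Ω
I = V / R_total = 205 / 13.74 = 14.92 A
P_R3 = I² × R3 = (14.92)² × 3.30 = 734.6 W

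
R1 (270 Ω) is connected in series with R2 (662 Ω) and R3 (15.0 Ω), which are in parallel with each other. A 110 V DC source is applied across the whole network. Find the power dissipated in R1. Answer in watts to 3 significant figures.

40.3 W

Reduce the parallel pair to R_p first; the network is then a simple series string.
R_p = (662×15.0)/(662+15.0) = 14.67 Ω
R_total = 270 + 14.67 = 284.7 Ω
I = V / R_total = 110 / 284.7 = 0.3864 A
All the current flows through R1; use P = I²R.
P_R1 = (0.3864)² × 270 = 40.32 W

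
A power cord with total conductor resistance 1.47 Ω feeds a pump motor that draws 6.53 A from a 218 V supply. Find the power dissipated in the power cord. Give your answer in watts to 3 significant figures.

62.7 W

Line loss is just I²R for the cable — we know both I and R_line directly.
The power cord carries the full 6.53 A.
P_line = I² R_line = (6.530)² × 1.47 = 62.68 W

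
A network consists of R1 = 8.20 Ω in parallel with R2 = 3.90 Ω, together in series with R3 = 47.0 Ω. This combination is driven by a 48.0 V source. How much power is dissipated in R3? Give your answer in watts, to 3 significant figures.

Collapse the R1‖R2 pair into one equivalent R_p; then R_p and R3 form a series string.
R_p = (8.20×3.90)/(8.20+3.90) = 2.643 Ω
R_total = R_p + 47.0 = 2.643 + 47.0 = 49.64 Ω
I = V / R_total = 48.0 / 49.64 = 0.9669 A
All the supply current flows through R3; use P = I²R3.
P_R3 = (0.9669)² × 47.0 = 43.94 W

43.9 W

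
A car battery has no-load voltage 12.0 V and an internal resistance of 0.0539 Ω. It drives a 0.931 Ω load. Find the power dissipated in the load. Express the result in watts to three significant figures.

138 W

Load and internal resistance form a series loop — compute the loop current, then the load power via I²R.
I = ε / (r + R) = 12.0 / (0.0539 + 0.931) = 12.18 A
P_load = I² R = (12.18)² × 0.931 = 138.2 W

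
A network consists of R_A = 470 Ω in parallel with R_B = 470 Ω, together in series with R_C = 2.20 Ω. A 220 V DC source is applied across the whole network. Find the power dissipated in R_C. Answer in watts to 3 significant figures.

Collapse the R_A‖R_B pair into one equivalent R_p; then R_p and R_C form a series string.
R_p = (470×470)/(470+470) = 235.0 Ω
R_total = R_p + 2.20 = 235.0 + 2.20 = 237.2 Ω
I = V / R_total = 220 / 237.2 = 0.9275 A
R_C carries the full series current, so P = I²R.
P_R_C = (0.9275)² × 2.20 = 1.893 W

1.89 W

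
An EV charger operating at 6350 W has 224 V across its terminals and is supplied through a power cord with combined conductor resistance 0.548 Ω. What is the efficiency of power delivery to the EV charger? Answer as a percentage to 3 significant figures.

I = P / V = 6350 / 224 = 28.35 A through the power cord.
P_line = I² R_line = (28.35)² × 0.548 = 440.4 W
P_source = P_load + P_line = 6350 + 440.4 = 6790 W
η = P_load / P_source = 6350 / 6790 = 0.9351

93.5 %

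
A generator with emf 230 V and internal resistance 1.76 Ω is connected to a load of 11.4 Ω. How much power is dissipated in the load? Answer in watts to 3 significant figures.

Find the circuit current first, then P = I²R for the load (series elements share I).
I = ε / (r + R) = 230 / (1.76 + 11.4) = 17.48 A
P_load = I² R = (17.48)² × 11.4 = 3482 W

3480 W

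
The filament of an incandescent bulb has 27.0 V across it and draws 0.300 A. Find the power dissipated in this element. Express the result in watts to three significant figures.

8.10 W

Since both terminal voltage and current are stated, P = V I gives the power in one step.
P = 27.0 V × 0.3000 A = 8.100 W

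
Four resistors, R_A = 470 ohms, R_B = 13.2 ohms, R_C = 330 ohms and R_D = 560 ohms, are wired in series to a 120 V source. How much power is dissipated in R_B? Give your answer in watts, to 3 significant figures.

In a series string the same current flows through every resistor — find that current, then P = I²R for the one we want.
R_total = 470 + 13.2 + 330 + 560 = 1373 Ω
I = V / R_total = 120 / 1373 = 0.08739 A
P_R_B = I² × R_B = (0.08739)² × 13.2 = 0.1008 W

0.101 W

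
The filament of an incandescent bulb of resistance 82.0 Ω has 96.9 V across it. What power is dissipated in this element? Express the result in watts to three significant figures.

115 W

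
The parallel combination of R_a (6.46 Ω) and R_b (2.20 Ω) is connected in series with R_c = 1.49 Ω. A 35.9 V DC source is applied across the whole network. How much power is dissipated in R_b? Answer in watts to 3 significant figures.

161 W

First find R_p for the parallel pair, then treat R_p + R_c as a series loop.
R_p = (6.46×2.20)/(6.46+2.20) = 1.641 Ω
R_total = R_p + 1.49 = 1.641 + 1.49 = 3.131 Ω
I = V / R_total = 35.9 / 3.131 = 11.47 A
Voltage across the parallel pair: V_p = I × R_p = 11.47 × 1.641 = 18.82 V
Use P = V²/R for R_b with V = V_p.
P_R_b = (18.82)² / 2.20 = 160.9 W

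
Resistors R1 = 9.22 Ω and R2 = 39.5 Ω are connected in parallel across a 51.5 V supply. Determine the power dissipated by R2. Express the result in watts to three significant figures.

67.1 W

R2 sits directly across the source, so P = V²/R with V = 51.5 V.
P_R2 = V² / R2 = (51.5)² / 39.5 Ω = 67.15 W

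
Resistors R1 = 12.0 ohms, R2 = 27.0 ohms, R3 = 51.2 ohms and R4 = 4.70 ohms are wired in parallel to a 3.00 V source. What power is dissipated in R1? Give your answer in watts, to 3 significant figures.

Parallel branches share the same voltage; P = V²/R gives the branch power in one step.
P_R1 = V² / R1 = (3.00)² / 12.0 Ω = 0.7500 W

0.750 W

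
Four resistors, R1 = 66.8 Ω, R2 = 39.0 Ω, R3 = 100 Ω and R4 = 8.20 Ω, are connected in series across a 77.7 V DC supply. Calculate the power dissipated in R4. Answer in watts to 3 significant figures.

1.08 W

In a series string the same current flows through every resistor — find that current, then P = I²R for the one we want.
R_total = 66.8 + 39.0 + 100 + 8.20 = 214.0 Ω
I = V / R_total = 77.7 / 214.0 = 0.3631 A
P_R4 = I² × R4 = (0.3631)² × 8.20 = 1.081 W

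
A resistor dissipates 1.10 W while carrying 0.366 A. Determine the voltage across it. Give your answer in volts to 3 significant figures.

The two known quantities fix the third via V = P / I.
V = 1.10 / 0.3660 = 3.005 V

3.01 V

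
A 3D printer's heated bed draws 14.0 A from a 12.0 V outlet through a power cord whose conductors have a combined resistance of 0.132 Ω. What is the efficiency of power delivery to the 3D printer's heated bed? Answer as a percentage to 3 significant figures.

The power cord carries the full 14.0 A.
P_line = I² R_line = (14.00)² × 0.132 = 25.87 W
P_source = V I = 12.0 × 14.00 = 168.0 W; P_load = 142.1 W
η = P_load / P_source = 142.1 / 168.0 = 0.8460

84.6 %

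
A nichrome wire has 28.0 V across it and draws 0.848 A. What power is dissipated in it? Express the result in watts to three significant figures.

Both the voltage across and the current through the element are known, so P = V I applies directly.
P = 28.0 V × 0.8480 A = 23.74 W

23.7 W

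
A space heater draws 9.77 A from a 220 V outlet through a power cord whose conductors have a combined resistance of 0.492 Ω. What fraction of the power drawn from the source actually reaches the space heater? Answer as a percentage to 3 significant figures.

97.8 %

The power cord carries the full 9.77 A.
P_line = I² R_line = (9.770)² × 0.492 = 46.96 W
P_source = V I = 220 × 9.770 = 2149 W; P_load = 2102 W
η = P_load / P_source = 2102 / 2149 = 0.9782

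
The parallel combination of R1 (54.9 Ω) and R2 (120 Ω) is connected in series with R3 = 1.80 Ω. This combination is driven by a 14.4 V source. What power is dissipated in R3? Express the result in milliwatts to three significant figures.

240 mW

Combine R1 and R2 into their parallel equivalent first, reducing the network to two series resistors.
R_p = (54.9×120)/(54.9+120) = 37.67 Ω
R_total = R_p + 1.80 = 37.67 + 1.80 = 39.47 Ω
I = V / R_total = 14.4 / 39.47 = 0.3649 A
R3 is the series element, so its power is I²R.
P_R3 = (0.3649)² × 1.80 = 0.2396 W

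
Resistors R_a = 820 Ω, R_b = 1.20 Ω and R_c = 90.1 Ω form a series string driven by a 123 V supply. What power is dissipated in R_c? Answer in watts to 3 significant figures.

1.64 W

Since the resistors are in series they all carry the loop current I = V/R_total; the power in any one is I²R.
R_total = 820 + 1.20 + 90.1 = 911.3 Ω
I = V / R_total = 123 / 911.3 = 0.1350 A
P_R_c = I² × R_c = (0.1350)² × 90.1 = 1.641 W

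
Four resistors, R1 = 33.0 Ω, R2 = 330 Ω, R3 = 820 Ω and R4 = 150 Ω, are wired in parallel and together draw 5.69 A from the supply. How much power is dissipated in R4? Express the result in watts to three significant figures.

Only the total current is stated, so first find the parallel equivalent to get the voltage across the combination.
1/R_eq = 1/33.0 + 1/330 + 1/820 + 1/150 ⇒ R_eq = 24.26 Ω
V = I_total × R_eq = 5.690 × 24.26 = 138.0 V
P_R4 = V² / R4 = (138.0)² / 150 = 127.0 W

127 W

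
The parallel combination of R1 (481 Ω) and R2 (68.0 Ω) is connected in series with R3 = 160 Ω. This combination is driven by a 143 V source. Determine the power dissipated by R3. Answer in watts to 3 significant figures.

67.9 W

Reduce the parallel combination to a single R_p; the circuit then becomes R_p in series with the remaining resistor.
R_p = (481×68.0)/(481+68.0) = 59.58 Ω
R_total = R_p + 160 = 59.58 + 160 = 219.6 Ω
I = V / R_total = 143 / 219.6 = 0.6513 A
R3 is the series element, so its power is I²R.
P_R3 = (0.6513)² × 160 = 67.86 W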